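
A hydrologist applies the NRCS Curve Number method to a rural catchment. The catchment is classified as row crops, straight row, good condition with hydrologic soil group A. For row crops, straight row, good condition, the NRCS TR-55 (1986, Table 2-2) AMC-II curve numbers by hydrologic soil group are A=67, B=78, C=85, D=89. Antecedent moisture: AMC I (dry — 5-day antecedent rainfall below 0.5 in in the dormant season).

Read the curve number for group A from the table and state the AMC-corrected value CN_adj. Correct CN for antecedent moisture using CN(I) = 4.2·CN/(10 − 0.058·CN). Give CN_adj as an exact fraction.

NRCS table: row crops, straight row, good condition, soil group A → CN(II) = 67
Dry (AMC I): CN(I) = 4.2·67/(10 − 0.058·67) = (1407/5)/(3057/500) = 46900/1019 ≈ 46.026

CN_adj = 46900/1019 ≈ 46.026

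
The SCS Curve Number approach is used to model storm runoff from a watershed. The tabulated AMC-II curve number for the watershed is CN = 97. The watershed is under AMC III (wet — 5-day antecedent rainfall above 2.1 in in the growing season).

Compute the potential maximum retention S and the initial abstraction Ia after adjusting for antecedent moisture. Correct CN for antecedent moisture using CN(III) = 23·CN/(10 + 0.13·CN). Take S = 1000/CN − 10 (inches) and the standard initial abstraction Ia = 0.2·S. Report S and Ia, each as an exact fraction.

CN(III) from CN(II)=97: (23·97)/(10 + 0.13·97) = 223100/2261 ≈ 98.673
Retention S: 1000/CN − 10 with CN=98.673 → S = 300/2231 ≈ 0.134 in
Ia = 0.2S: 0.2·0.134 = 0.027 in (exactly 60/2231)

S = 300/2231 in ≈ 0.134 in; Ia = 60/2231 in ≈ 0.027 in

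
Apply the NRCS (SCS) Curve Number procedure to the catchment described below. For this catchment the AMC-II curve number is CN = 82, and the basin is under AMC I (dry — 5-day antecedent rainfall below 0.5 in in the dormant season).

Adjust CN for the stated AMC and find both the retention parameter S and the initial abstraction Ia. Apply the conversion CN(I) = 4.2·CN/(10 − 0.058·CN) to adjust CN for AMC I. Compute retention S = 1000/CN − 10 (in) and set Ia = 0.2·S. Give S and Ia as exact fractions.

S = 1500/287 in ≈ 5.226 in; Ia = 300/287 in ≈ 1.045 in

CN(I) from CN(II)=82: (4.2·82)/(10 − 0.058·82) = 28700/437 ≈ 65.675
S = 1000/(28700/437) − 10 = 1500/287 in ≈ 5.226 in
Initial abstraction Ia = S/5 = (1500/287)/5 = 300/287 ≈ 1.045 in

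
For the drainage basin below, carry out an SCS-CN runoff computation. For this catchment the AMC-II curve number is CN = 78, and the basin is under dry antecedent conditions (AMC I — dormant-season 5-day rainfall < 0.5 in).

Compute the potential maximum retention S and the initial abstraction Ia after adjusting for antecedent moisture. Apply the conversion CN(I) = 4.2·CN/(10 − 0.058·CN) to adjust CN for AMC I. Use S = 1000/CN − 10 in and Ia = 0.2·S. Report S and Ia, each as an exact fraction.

Adjust CN=78 to AMC I: 4.2·78/(10 − 0.058·78) → (1638/5) ÷ (1369/250) = 81900/1369 ≈ 59.825
Retention S: 1000/CN − 10 with CN=59.825 → S = 5500/819 ≈ 6.716 in
Ia = 0.2·(5500/819) = 1100/819 in ≈ 1.343 in

S = 5500/819 in ≈ 6.716 in; Ia = 1100/819 in ≈ 1.343 in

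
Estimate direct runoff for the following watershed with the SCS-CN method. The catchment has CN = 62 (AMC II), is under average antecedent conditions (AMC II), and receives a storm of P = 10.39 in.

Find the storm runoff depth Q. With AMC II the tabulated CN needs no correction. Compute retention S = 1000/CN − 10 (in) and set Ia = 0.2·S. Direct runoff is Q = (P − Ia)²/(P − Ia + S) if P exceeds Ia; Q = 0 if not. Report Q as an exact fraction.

CN(II) = 62; AMC II needs no correction.
S = 1000/62 − 10 = 190/31 in ≈ 6.129 in
Ia = 0.2S: 0.2·6.129 = 1.226 in (exactly 38/31)
Since P=10.390 > Ia=1.226: effective rainfall P−Ia = 28409/3100 in
Runoff Q = (P−Ia)²/(P−Ia+S) = (9.164)²/(9.164+6.129) = 807071281/146967900 ≈ 5.491 in

Q = 807071281/146967900 in ≈ 5.491 in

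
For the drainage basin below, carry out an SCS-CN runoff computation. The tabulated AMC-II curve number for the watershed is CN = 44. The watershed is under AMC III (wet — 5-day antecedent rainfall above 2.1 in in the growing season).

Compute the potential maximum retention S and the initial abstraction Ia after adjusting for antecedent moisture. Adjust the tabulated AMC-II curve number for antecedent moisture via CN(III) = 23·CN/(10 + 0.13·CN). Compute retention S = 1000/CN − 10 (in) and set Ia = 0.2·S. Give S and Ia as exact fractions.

CN(III) from CN(II)=44: (23·44)/(10 + 0.13·44) = 25300/393 ≈ 64.377
S = 1000/(25300/393) − 10 = 1400/253 in ≈ 5.534 in
Ia = 0.2S: 0.2·5.534 = 1.107 in (exactly 280/253)

S = 1400/253 in ≈ 5.534 in; Ia = 280/253 in ≈ 1.107 in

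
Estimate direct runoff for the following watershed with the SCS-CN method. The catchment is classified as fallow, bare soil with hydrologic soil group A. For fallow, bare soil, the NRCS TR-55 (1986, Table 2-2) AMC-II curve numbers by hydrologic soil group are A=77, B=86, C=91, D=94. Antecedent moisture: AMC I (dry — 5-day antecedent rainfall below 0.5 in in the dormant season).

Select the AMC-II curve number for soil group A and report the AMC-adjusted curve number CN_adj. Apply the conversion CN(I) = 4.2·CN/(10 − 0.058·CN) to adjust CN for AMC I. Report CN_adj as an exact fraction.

CN_adj = 161700/2767 ≈ 58.439

NRCS table: fallow, bare soil, soil group A → CN(II) = 77
Dry (AMC I): CN(I) = 4.2·77/(10 − 0.058·77) = (1617/5)/(2767/500) = 161700/2767 ≈ 58.439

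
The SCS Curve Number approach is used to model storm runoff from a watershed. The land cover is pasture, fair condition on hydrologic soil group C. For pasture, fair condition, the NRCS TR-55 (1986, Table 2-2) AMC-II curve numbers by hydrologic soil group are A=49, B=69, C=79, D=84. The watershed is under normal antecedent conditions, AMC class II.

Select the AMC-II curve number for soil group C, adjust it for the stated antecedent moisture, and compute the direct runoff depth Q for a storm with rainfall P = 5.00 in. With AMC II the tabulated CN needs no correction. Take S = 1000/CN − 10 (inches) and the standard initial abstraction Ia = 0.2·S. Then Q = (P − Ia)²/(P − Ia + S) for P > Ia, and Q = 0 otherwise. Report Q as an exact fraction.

Q = 124609/44477 in ≈ 2.802 in

NRCS table: pasture, fair condition, soil group C → CN(II) = 79
CN(II) = 79; AMC II needs no correction.
Retention S: 1000/CN − 10 with CN=79.000 → S = 210/79 ≈ 2.658 in
Initial abstraction Ia = S/5 = (210/79)/5 = 42/79 ≈ 0.532 in
Since P=5.000 > Ia=0.532: effective rainfall P−Ia = 353/79 in
Runoff Q = (P−Ia)²/(P−Ia+S) = (4.468)²/(4.468+2.658) = 124609/44477 ≈ 2.802 in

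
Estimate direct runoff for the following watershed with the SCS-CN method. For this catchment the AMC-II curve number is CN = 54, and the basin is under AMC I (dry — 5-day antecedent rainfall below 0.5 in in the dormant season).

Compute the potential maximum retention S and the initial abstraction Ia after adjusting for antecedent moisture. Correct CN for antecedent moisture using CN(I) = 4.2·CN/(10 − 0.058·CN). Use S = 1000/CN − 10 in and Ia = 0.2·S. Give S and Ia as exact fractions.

Dry (AMC I): CN(I) = 4.2·54/(10 − 0.058·54) = (1134/5)/(1717/250) = 56700/1717 ≈ 33.023
S = 1000/(56700/1717) − 10 = 11500/567 in ≈ 20.282 in
Initial abstraction Ia = S/5 = (11500/567)/5 = 2300/567 ≈ 4.056 in

S = 11500/567 in ≈ 20.282 in; Ia = 2300/567 in ≈ 4.056 in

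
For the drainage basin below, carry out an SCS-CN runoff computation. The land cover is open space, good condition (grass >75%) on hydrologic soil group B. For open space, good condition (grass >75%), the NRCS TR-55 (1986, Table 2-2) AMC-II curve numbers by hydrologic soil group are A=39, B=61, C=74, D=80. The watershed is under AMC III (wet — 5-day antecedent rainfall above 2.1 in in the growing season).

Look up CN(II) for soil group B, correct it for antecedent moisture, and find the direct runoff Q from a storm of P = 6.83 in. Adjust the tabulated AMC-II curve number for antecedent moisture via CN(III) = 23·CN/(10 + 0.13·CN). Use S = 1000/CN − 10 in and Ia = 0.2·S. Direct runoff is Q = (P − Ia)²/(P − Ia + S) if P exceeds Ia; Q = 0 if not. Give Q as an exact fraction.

Q = 774838302001/178215934700 in ≈ 4.348 in

NRCS table: open space, good condition (grass >75%), soil group B → CN(II) = 61
CN(III) from CN(II)=61: (23·61)/(10 + 0.13·61) = 140300/1793 ≈ 78.249
Retention S: 1000/CN − 10 with CN=78.249 → S = 3900/1403 ≈ 2.780 in
Ia = 0.2S: 0.2·2.780 = 0.556 in (exactly 780/1403)
P − Ia = 6.830 − 0.556 = 880249/140300 ≈ 6.274 in (> 0, runoff occurs)
Q = (880249/140300)²/((880249/140300) + 3900/1403) = (774838302001/19684090000)/(1270249/140300) = 774838302001/178215934700 in ≈ 4.348 in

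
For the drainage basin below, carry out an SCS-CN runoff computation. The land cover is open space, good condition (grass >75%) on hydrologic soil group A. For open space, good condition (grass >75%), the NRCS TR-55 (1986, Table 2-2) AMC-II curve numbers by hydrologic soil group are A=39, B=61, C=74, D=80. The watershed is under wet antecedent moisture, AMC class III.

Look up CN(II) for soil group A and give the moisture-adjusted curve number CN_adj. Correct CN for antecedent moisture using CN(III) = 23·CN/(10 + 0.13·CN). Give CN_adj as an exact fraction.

CN_adj = 89700/1507 ≈ 59.522

NRCS table: open space, good condition (grass >75%), soil group A → CN(II) = 39
Adjust CN=39 to AMC III: 23·39/(10 + 0.13·39) → 897 ÷ (1507/100) = 89700/1507 ≈ 59.522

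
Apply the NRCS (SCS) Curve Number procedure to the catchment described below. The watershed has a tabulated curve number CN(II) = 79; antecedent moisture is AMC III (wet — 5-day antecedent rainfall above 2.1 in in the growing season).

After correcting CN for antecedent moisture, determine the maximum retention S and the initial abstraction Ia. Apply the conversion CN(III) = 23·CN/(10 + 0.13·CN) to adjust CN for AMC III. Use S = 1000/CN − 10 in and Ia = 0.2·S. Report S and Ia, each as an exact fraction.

S = 2100/1817 in ≈ 1.156 in; Ia = 420/1817 in ≈ 0.231 in

CN(III) from CN(II)=79: (23·79)/(10 + 0.13·79) = 181700/2027 ≈ 89.640
S = 1000/(181700/2027) − 10 = 2100/1817 in ≈ 1.156 in
Ia = 0.2S: 0.2·1.156 = 0.231 in (exactly 420/1817)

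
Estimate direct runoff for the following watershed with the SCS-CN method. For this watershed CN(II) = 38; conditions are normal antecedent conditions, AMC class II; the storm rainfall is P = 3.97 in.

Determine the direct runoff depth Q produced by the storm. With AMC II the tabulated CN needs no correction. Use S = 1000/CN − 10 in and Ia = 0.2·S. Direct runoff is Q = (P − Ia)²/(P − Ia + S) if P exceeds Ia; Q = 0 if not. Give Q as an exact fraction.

Q = 1803649/61451700 in ≈ 0.029 in

Average conditions: CN = 38 (no AMC adjustment).
Retention S: 1000/CN − 10 with CN=38.000 → S = 310/19 ≈ 16.316 in
Initial abstraction Ia = S/5 = (310/19)/5 = 62/19 ≈ 3.263 in
Excess rainfall: 3.970 − 3.263 = 0.707 in; P > Ia so Q > 0
Runoff Q = (P−Ia)²/(P−Ia+S) = (0.707)²/(0.707+16.316) = 1803649/61451700 ≈ 0.029 in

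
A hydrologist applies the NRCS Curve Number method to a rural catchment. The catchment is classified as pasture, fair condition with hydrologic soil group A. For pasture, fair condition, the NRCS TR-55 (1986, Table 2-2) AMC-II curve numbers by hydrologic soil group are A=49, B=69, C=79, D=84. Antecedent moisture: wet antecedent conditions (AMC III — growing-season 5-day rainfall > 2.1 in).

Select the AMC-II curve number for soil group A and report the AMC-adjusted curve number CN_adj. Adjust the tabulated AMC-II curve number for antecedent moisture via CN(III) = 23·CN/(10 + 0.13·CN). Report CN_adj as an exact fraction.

NRCS table: pasture, fair condition, soil group A → CN(II) = 49
CN(III) from CN(II)=49: (23·49)/(10 + 0.13·49) = 112700/1637 ≈ 68.845

CN_adj = 112700/1637 ≈ 68.845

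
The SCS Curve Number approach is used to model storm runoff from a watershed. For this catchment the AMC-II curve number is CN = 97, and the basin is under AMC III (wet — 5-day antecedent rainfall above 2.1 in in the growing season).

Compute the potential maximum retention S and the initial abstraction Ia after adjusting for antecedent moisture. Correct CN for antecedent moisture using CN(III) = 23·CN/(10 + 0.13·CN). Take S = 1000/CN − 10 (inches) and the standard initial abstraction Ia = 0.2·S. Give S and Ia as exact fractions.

CN(III) from CN(II)=97: (23·97)/(10 + 0.13·97) = 223100/2261 ≈ 98.673
Retention S: 1000/CN − 10 with CN=98.673 → S = 300/2231 ≈ 0.134 in
Initial abstraction Ia = S/5 = (300/2231)/5 = 60/2231 ≈ 0.027 in

S = 300/2231 in ≈ 0.134 in; Ia = 60/2231 in ≈ 0.027 in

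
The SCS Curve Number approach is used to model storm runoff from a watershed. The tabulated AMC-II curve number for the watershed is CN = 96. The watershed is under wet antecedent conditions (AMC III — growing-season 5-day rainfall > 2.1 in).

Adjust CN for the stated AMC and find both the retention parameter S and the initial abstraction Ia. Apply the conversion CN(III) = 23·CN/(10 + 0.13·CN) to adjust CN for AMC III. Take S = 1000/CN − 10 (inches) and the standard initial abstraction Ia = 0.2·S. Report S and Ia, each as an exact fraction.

CN(III) from CN(II)=96: (23·96)/(10 + 0.13·96) = 27600/281 ≈ 98.221
Max retention: S = 1000/(27600/281) − 10 = 25/138 in (≈ 0.181 in)
Initial abstraction Ia = S/5 = (25/138)/5 = 5/138 ≈ 0.036 in

S = 25/138 in ≈ 0.181 in; Ia = 5/138 in ≈ 0.036 in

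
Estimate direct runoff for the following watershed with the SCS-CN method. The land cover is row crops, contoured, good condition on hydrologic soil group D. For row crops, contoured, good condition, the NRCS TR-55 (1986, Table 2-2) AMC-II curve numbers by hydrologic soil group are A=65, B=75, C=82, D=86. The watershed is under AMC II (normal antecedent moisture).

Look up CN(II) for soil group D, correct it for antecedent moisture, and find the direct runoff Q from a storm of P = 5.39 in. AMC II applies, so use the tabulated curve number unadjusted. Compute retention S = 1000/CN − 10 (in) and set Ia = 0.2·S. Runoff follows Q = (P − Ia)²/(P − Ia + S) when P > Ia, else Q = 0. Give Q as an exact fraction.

NRCS table: row crops, contoured, good condition, soil group D → CN(II) = 86
CN(II) = 86; AMC II needs no correction.
Max retention: S = 1000/86 − 10 = 70/43 in (≈ 1.628 in)
Initial abstraction Ia = S/5 = (70/43)/5 = 14/43 ≈ 0.326 in
P − Ia = 5.390 − 0.326 = 21777/4300 ≈ 5.064 in (> 0, runoff occurs)
Q: (21777/4300)² ÷ (28777/4300) = 67748247/17677300 in (≈ 3.832 in)

Q = 67748247/17677300 in ≈ 3.832 in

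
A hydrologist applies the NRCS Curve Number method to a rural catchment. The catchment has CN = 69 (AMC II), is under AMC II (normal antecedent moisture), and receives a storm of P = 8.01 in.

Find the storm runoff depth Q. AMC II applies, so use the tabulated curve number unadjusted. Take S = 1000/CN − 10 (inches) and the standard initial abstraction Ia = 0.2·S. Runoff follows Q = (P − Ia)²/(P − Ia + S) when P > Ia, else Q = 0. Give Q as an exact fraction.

CN(II) = 69; AMC II needs no correction.
Retention S: 1000/CN − 10 with CN=69.000 → S = 310/69 ≈ 4.493 in
Initial abstraction Ia = S/5 = (310/69)/5 = 62/69 ≈ 0.899 in
P − Ia = 8.010 − 0.899 = 49069/6900 ≈ 7.111 in (> 0, runoff occurs)
Runoff Q = (P−Ia)²/(P−Ia+S) = (7.111)²/(7.111+4.493) = 2407766761/552476100 ≈ 4.358 in

Q = 2407766761/552476100 in ≈ 4.358 in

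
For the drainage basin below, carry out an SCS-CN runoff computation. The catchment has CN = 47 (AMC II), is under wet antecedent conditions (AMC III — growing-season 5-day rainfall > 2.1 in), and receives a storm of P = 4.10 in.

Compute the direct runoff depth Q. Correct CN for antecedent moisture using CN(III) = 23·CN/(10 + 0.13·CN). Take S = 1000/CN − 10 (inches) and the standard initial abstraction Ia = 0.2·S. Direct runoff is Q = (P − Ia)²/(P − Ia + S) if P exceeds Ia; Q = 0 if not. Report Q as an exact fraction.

Wet (AMC III): CN(III) = 23·47/(10 + 0.13·47) = 1081/(1611/100) = 108100/1611 ≈ 67.101
Max retention: S = 1000/(108100/1611) − 10 = 5300/1081 in (≈ 4.903 in)
Initial abstraction Ia = S/5 = (5300/1081)/5 = 1060/1081 ≈ 0.981 in
Excess rainfall: 4.100 − 0.981 = 3.119 in; P > Ia so Q > 0
Q = (33721/10810)²/((33721/10810) + 5300/1081) = (1137105841/116856100)/(86721/10810) = 1137105841/937454010 in ≈ 1.213 in

Q = 1137105841/937454010 in ≈ 1.213 in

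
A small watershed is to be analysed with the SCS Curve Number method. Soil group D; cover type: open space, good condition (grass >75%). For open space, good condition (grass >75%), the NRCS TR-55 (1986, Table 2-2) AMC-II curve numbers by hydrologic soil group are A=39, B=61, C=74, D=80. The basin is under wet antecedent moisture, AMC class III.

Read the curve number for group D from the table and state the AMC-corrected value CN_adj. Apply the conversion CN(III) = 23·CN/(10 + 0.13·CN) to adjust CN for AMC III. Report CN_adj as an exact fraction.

NRCS table: open space, good condition (grass >75%), soil group D → CN(II) = 80
Adjust CN=80 to AMC III: 23·80/(10 + 0.13·80) → 1840 ÷ (102/5) = 4600/51 ≈ 90.196

CN_adj = 4600/51 ≈ 90.196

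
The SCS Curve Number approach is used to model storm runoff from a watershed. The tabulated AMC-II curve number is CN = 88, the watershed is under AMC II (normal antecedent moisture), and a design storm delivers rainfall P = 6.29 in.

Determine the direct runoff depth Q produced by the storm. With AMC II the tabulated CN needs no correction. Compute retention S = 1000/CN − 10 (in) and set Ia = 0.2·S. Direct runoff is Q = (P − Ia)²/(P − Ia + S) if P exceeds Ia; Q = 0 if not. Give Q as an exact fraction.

AMC II — tabulated CN = 88 applies directly.
Max retention: S = 1000/88 − 10 = 15/11 in (≈ 1.364 in)
Initial abstraction Ia = S/5 = (15/11)/5 = 3/11 ≈ 0.273 in
Since P=6.290 > Ia=0.273: effective rainfall P−Ia = 6619/1100 in
Runoff Q = (P−Ia)²/(P−Ia+S) = (6.017)²/(6.017+1.364) = 43811161/8930900 ≈ 4.906 in

Q = 43811161/8930900 in ≈ 4.906 in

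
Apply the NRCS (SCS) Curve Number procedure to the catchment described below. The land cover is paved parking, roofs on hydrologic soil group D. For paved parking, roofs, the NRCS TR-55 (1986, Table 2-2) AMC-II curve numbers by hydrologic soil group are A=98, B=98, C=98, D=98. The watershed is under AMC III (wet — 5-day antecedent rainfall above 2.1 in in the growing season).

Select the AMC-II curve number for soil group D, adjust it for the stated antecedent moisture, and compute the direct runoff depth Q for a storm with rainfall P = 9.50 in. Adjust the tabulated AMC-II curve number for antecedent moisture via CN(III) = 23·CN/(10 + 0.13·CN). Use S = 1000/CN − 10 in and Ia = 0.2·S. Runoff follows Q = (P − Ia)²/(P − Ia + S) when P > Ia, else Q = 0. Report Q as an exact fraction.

Q = 456805129/48625542 in ≈ 9.394 in

NRCS table: paved parking, roofs, soil group D → CN(II) = 98
CN(III) from CN(II)=98: (23·98)/(10 + 0.13·98) = 112700/1137 ≈ 99.120
Max retention: S = 1000/(112700/1137) − 10 = 100/1127 in (≈ 0.089 in)
Initial abstraction Ia = S/5 = (100/1127)/5 = 20/1127 ≈ 0.018 in
Excess rainfall: 9.500 − 0.018 = 9.482 in; P > Ia so Q > 0
Q = (21373/2254)²/((21373/2254) + 100/1127) = (456805129/5080516)/(21573/2254) = 456805129/48625542 in ≈ 9.394 in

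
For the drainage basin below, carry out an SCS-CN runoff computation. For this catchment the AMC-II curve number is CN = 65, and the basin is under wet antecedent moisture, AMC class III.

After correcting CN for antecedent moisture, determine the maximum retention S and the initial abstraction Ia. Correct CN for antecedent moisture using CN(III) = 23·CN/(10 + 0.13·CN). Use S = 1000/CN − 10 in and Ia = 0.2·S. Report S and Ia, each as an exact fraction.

Wet (AMC III): CN(III) = 23·65/(10 + 0.13·65) = 1495/(369/20) = 29900/369 ≈ 81.030
S = 1000/(29900/369) − 10 = 700/299 in ≈ 2.341 in
Initial abstraction Ia = S/5 = (700/299)/5 = 140/299 ≈ 0.468 in

S = 700/299 in ≈ 2.341 in; Ia = 140/299 in ≈ 0.468 in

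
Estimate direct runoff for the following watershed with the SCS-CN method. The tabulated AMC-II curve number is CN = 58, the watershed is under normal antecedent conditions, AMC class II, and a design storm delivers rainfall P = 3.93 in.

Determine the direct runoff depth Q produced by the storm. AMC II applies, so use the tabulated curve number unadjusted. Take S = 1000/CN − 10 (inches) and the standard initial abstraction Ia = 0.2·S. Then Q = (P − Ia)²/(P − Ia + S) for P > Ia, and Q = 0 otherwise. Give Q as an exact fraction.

CN(II) = 58; AMC II needs no correction.
Max retention: S = 1000/58 − 10 = 210/29 in (≈ 7.241 in)
Ia = 0.2·(210/29) = 42/29 in ≈ 1.448 in
Since P=3.930 > Ia=1.448: effective rainfall P−Ia = 7197/2900 in
Q: (7197/2900)² ÷ (28197/2900) = 5755201/9085700 in (≈ 0.633 in)

Q = 5755201/9085700 in ≈ 0.633 in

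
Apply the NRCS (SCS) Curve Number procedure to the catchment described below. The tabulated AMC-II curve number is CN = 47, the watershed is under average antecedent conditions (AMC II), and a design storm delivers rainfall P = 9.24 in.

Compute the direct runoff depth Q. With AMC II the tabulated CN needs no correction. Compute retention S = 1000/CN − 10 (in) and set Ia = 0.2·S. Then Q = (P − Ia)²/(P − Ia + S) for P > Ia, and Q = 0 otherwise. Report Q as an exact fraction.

AMC II — tabulated CN = 47 applies directly.
Max retention: S = 1000/47 − 10 = 530/47 in (≈ 11.277 in)
Ia = 0.2·(530/47) = 106/47 in ≈ 2.255 in
P − Ia = 9.240 − 2.255 = 8207/1175 ≈ 6.985 in (> 0, runoff occurs)
Q: (8207/1175)² ÷ (21457/1175) = 67354849/25211975 in (≈ 2.672 in)

Q = 67354849/25211975 in ≈ 2.672 in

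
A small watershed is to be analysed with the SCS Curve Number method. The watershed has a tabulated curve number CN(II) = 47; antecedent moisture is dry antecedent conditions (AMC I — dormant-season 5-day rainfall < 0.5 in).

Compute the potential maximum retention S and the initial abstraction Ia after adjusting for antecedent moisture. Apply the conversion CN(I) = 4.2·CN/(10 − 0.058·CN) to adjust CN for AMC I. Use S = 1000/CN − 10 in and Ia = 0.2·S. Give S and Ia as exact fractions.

S = 26500/987 in ≈ 26.849 in; Ia = 5300/987 in ≈ 5.370 in

CN(I) from CN(II)=47: (4.2·47)/(10 − 0.058·47) = 98700/3637 ≈ 27.138
Max retention: S = 1000/(98700/3637) − 10 = 26500/987 in (≈ 26.849 in)
Ia = 0.2S: 0.2·26.849 = 5.370 in (exactly 5300/987)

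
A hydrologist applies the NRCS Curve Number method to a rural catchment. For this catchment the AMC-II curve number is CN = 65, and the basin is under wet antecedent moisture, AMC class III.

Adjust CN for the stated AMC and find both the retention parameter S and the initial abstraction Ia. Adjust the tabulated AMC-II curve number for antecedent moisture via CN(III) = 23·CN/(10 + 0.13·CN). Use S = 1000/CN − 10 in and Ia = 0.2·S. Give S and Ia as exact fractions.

S = 700/299 in ≈ 2.341 in; Ia = 140/299 in ≈ 0.468 in

Adjust CN=65 to AMC III: 23·65/(10 + 0.13·65) → 1495 ÷ (369/20) = 29900/369 ≈ 81.030
Retention S: 1000/CN − 10 with CN=81.030 → S = 700/299 ≈ 2.341 in
Ia = 0.2·(700/299) = 140/299 in ≈ 0.468 in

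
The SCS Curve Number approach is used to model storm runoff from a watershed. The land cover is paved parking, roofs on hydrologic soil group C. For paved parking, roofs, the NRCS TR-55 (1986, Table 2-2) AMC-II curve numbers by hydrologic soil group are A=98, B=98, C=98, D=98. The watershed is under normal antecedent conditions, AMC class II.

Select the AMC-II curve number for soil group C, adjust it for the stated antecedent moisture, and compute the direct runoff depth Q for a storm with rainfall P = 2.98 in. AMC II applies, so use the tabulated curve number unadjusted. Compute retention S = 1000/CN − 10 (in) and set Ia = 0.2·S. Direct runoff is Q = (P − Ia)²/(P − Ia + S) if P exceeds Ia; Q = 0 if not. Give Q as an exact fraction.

Q = 51854401/18867450 in ≈ 2.748 in

NRCS table: paved parking, roofs, soil group C → CN(II) = 98
AMC II — tabulated CN = 98 applies directly.
Retention S: 1000/CN − 10 with CN=98.000 → S = 10/49 ≈ 0.204 in
Initial abstraction Ia = S/5 = (10/49)/5 = 2/49 ≈ 0.041 in
P − Ia = 2.980 − 0.041 = 7201/2450 ≈ 2.939 in (> 0, runoff occurs)
Q: (7201/2450)² ÷ (7701/2450) = 51854401/18867450 in (≈ 2.748 in)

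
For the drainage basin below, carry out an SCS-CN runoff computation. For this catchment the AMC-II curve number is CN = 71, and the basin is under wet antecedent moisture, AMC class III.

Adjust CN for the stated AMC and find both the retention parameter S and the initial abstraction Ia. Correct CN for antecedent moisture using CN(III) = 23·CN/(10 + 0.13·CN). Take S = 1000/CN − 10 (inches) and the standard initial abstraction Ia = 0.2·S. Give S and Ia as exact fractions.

Adjust CN=71 to AMC III: 23·71/(10 + 0.13·71) → 1633 ÷ (1923/100) = 163300/1923 ≈ 84.919
Retention S: 1000/CN − 10 with CN=84.919 → S = 2900/1633 ≈ 1.776 in
Ia = 0.2S: 0.2·1.776 = 0.355 in (exactly 580/1633)

S = 2900/1633 in ≈ 1.776 in; Ia = 580/1633 in ≈ 0.355 in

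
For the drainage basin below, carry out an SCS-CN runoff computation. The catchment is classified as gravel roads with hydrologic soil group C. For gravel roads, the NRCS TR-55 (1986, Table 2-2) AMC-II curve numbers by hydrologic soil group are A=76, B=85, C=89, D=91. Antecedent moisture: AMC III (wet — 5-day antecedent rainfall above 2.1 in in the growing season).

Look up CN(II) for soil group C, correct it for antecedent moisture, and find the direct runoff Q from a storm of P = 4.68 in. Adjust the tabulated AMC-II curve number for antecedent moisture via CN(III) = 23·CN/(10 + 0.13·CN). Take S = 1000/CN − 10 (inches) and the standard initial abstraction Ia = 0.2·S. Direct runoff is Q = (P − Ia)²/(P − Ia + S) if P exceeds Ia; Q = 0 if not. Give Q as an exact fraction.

NRCS table: gravel roads, soil group C → CN(II) = 89
Adjust CN=89 to AMC III: 23·89/(10 + 0.13·89) → 2047 ÷ (2157/100) = 204700/2157 ≈ 94.900
S = 1000/(204700/2157) − 10 = 1100/2047 in ≈ 0.537 in
Ia = 0.2·(1100/2047) = 220/2047 in ≈ 0.107 in
P − Ia = 4.680 − 0.107 = 233999/51175 ≈ 4.573 in (> 0, runoff occurs)
Runoff Q = (P−Ia)²/(P−Ia+S) = (4.573)²/(4.573+0.537) = 54755532001/13382211325 ≈ 4.092 in

Q = 54755532001/13382211325 in ≈ 4.092 in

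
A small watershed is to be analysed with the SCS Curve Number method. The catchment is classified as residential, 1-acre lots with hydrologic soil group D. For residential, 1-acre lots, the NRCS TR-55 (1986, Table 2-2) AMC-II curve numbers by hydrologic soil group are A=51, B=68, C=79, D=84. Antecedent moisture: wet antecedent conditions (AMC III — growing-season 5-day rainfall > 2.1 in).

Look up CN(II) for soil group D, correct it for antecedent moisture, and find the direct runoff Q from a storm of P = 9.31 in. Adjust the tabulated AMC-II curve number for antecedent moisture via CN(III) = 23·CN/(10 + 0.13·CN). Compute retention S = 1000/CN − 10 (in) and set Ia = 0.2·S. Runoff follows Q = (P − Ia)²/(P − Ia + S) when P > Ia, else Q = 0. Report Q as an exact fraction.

Q = 195075038929/23264805900 in ≈ 8.385 in

NRCS table: residential, 1-acre lots, soil group D → CN(II) = 84
CN(III) from CN(II)=84: (23·84)/(10 + 0.13·84) = 48300/523 ≈ 92.352
Max retention: S = 1000/(48300/523) − 10 = 400/483 in (≈ 0.828 in)
Initial abstraction Ia = S/5 = (400/483)/5 = 80/483 ≈ 0.166 in
Since P=9.310 > Ia=0.166: effective rainfall P−Ia = 441673/48300 in
Q = (441673/48300)²/((441673/48300) + 400/483) = (195075038929/2332890000)/(481673/48300) = 195075038929/23264805900 in ≈ 8.385 in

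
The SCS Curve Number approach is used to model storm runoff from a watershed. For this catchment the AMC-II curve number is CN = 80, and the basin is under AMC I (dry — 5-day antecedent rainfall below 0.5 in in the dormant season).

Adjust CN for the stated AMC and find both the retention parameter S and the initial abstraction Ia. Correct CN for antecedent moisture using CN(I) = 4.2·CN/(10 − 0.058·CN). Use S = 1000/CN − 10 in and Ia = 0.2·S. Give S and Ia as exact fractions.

Adjust CN=80 to AMC I: 4.2·80/(10 − 0.058·80) → 336 ÷ (134/25) = 4200/67 ≈ 62.687
S = 1000/(4200/67) − 10 = 125/21 in ≈ 5.952 in
Ia = 0.2S: 0.2·5.952 = 1.190 in (exactly 25/21)

S = 125/21 in ≈ 5.952 in; Ia = 25/21 in ≈ 1.190 in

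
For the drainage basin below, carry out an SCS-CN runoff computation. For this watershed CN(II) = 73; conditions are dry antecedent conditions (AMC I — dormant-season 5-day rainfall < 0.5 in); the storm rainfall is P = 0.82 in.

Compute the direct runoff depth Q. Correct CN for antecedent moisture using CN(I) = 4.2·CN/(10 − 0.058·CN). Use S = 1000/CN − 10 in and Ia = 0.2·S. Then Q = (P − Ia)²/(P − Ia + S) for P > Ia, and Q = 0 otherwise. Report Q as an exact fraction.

Q = 0 in ≈ 0.000 in

Adjust CN=73 to AMC I: 4.2·73/(10 − 0.058·73) → (1533/5) ÷ (2883/500) = 51100/961 ≈ 53.174
Max retention: S = 1000/(51100/961) − 10 = 4500/511 in (≈ 8.806 in)
Ia = 0.2S: 0.2·8.806 = 1.761 in (exactly 900/511)
P = 0.820 ≤ Ia = 1.761 in: entire storm abstracted, Q = 0.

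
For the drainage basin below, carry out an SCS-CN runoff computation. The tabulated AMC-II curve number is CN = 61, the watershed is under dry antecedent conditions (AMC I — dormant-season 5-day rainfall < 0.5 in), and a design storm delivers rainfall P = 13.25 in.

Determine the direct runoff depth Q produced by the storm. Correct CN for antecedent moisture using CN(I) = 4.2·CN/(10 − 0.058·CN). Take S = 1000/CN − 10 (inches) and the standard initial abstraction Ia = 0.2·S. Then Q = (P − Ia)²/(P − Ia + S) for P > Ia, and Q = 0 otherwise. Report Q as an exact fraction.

Dry (AMC I): CN(I) = 4.2·61/(10 − 0.058·61) = (1281/5)/(3231/500) = 42700/1077 ≈ 39.647
Max retention: S = 1000/(42700/1077) − 10 = 6500/427 in (≈ 15.222 in)
Ia = 0.2·(6500/427) = 1300/427 in ≈ 3.044 in
Excess rainfall: 13.250 − 3.044 = 10.206 in; P > Ia so Q > 0
Runoff Q = (P−Ia)²/(P−Ia+S) = (10.206)²/(10.206+15.222) = 303839761/74180148 ≈ 4.096 in

Q = 303839761/74180148 in ≈ 4.096 in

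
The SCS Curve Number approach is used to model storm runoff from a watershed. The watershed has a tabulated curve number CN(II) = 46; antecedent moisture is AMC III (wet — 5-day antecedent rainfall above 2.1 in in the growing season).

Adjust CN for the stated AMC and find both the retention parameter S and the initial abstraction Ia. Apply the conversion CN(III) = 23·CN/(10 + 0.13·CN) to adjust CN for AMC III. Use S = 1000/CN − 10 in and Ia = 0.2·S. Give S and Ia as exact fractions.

CN(III) from CN(II)=46: (23·46)/(10 + 0.13·46) = 52900/799 ≈ 66.208
Max retention: S = 1000/(52900/799) − 10 = 2700/529 in (≈ 5.104 in)
Initial abstraction Ia = S/5 = (2700/529)/5 = 540/529 ≈ 1.021 in

S = 2700/529 in ≈ 5.104 in; Ia = 540/529 in ≈ 1.021 in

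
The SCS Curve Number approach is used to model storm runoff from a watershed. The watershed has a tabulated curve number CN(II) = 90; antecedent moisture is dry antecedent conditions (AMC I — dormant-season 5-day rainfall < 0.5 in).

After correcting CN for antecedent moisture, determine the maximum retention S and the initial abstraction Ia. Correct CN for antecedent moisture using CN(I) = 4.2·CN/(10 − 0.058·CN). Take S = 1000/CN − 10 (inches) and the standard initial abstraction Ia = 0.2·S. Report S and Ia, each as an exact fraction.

CN(I) from CN(II)=90: (4.2·90)/(10 − 0.058·90) = 18900/239 ≈ 79.079
Max retention: S = 1000/(18900/239) − 10 = 500/189 in (≈ 2.646 in)
Ia = 0.2·(500/189) = 100/189 in ≈ 0.529 in

S = 500/189 in ≈ 2.646 in; Ia = 100/189 in ≈ 0.529 in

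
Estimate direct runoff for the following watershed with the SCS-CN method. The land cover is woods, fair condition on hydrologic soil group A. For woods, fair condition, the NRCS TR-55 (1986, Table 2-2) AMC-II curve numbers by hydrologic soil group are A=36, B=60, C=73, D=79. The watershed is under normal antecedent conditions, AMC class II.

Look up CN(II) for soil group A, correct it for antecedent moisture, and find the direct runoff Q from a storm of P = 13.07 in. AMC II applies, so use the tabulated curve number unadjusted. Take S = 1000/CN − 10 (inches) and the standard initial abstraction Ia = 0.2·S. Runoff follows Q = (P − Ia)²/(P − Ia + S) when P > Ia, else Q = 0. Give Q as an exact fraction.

Q = 73324969/22106700 in ≈ 3.317 in

NRCS table: woods, fair condition, soil group A → CN(II) = 36
AMC II — tabulated CN = 36 applies directly.
Retention S: 1000/CN − 10 with CN=36.000 → S = 160/9 ≈ 17.778 in
Ia = 0.2S: 0.2·17.778 = 3.556 in (exactly 32/9)
P − Ia = 13.070 − 3.556 = 8563/900 ≈ 9.514 in (> 0, runoff occurs)
Q: (8563/900)² ÷ (24563/900) = 73324969/22106700 in (≈ 3.317 in)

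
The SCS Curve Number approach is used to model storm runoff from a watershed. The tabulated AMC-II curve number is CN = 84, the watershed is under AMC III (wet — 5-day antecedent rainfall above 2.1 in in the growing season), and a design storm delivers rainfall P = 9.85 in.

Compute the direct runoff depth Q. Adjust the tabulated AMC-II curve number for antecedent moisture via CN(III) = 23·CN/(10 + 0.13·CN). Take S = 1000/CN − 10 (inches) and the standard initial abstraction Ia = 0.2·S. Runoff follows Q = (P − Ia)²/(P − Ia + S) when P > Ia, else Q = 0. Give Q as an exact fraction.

Q = 8751789601/980982660 in ≈ 8.921 in

CN(III) from CN(II)=84: (23·84)/(10 + 0.13·84) = 48300/523 ≈ 92.352
S = 1000/(48300/523) − 10 = 400/483 in ≈ 0.828 in
Ia = 0.2S: 0.2·0.828 = 0.166 in (exactly 80/483)
Since P=9.850 > Ia=0.166: effective rainfall P−Ia = 93551/9660 in
Q: (93551/9660)² ÷ (101551/9660) = 8751789601/980982660 in (≈ 8.921 in)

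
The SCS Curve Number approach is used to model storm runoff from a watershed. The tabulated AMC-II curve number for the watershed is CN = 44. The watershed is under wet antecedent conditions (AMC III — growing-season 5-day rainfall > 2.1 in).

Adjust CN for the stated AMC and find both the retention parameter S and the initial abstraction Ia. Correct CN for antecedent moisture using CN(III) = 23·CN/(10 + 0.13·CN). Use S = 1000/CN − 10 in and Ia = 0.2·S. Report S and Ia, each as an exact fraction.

S = 1400/253 in ≈ 5.534 in; Ia = 280/253 in ≈ 1.107 in

Wet (AMC III): CN(III) = 23·44/(10 + 0.13·44) = 1012/(393/25) = 25300/393 ≈ 64.377
S = 1000/(25300/393) − 10 = 1400/253 in ≈ 5.534 in
Ia = 0.2S: 0.2·5.534 = 1.107 in (exactly 280/253)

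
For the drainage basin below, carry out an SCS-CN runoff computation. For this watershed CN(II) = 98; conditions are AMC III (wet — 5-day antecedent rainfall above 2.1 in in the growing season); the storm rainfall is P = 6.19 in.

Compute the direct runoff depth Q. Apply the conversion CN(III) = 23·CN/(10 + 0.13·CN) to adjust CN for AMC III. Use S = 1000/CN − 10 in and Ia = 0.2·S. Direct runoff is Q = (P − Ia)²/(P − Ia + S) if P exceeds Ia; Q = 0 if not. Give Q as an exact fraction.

Q = 483877445769/79522585100 in ≈ 6.085 in

Wet (AMC III): CN(III) = 23·98/(10 + 0.13·98) = 2254/(1137/50) = 112700/1137 ≈ 99.120
Retention S: 1000/CN − 10 with CN=99.120 → S = 100/1127 ≈ 0.089 in
Ia = 0.2·(100/1127) = 20/1127 in ≈ 0.018 in
P − Ia = 6.190 − 0.018 = 695613/112700 ≈ 6.172 in (> 0, runoff occurs)
Q = (695613/112700)²/((695613/112700) + 100/1127) = (483877445769/12701290000)/(705613/112700) = 483877445769/79522585100 in ≈ 6.085 in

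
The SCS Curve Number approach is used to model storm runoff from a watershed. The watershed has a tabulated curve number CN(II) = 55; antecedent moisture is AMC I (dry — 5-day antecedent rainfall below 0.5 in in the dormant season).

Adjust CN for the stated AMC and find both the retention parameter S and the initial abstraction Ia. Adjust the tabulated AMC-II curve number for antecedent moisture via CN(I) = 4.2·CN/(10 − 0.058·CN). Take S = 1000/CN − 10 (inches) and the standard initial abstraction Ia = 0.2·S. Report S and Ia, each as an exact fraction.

Dry (AMC I): CN(I) = 4.2·55/(10 − 0.058·55) = 231/(681/100) = 7700/227 ≈ 33.921
S = 1000/(7700/227) − 10 = 1500/77 in ≈ 19.481 in
Ia = 0.2S: 0.2·19.481 = 3.896 in (exactly 300/77)

S = 1500/77 in ≈ 19.481 in; Ia = 300/77 in ≈ 3.896 in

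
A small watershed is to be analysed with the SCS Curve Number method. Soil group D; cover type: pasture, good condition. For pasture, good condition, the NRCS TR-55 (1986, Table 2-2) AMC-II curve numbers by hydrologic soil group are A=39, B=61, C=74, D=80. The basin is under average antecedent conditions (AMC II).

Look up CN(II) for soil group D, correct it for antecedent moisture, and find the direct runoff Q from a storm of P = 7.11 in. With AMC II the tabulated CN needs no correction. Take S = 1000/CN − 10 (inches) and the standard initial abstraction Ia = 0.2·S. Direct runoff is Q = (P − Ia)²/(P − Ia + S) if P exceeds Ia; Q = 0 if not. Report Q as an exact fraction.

NRCS table: pasture, good condition, soil group D → CN(II) = 80
CN(II) = 80; AMC II needs no correction.
Max retention: S = 1000/80 − 10 = 5/2 in (≈ 2.500 in)
Ia = 0.2·(5/2) = 1/2 in ≈ 0.500 in
Since P=7.110 > Ia=0.500: effective rainfall P−Ia = 661/100 in
Runoff Q = (P−Ia)²/(P−Ia+S) = (6.610)²/(6.610+2.500) = 436921/91100 ≈ 4.796 in

Q = 436921/91100 in ≈ 4.796 in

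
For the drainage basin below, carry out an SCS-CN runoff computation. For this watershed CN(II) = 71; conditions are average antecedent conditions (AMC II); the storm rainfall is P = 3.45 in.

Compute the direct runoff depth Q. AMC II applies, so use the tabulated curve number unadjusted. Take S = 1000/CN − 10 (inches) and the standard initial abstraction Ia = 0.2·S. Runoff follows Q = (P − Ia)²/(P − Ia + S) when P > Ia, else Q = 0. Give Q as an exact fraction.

Q = 13980121/13545380 in ≈ 1.032 in

CN(II) = 71; AMC II needs no correction.
Retention S: 1000/CN − 10 with CN=71.000 → S = 290/71 ≈ 4.085 in
Initial abstraction Ia = S/5 = (290/71)/5 = 58/71 ≈ 0.817 in
P − Ia = 3.450 − 0.817 = 3739/1420 ≈ 2.633 in (> 0, runoff occurs)
Q = (3739/1420)²/((3739/1420) + 290/71) = (13980121/2016400)/(9539/1420) = 13980121/13545380 in ≈ 1.032 in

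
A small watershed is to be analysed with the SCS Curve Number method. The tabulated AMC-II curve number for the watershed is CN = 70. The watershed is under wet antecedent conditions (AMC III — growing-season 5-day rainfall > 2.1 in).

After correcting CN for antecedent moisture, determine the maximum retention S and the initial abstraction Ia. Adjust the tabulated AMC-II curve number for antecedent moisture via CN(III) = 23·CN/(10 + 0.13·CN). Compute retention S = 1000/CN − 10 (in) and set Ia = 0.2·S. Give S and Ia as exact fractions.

S = 300/161 in ≈ 1.863 in; Ia = 60/161 in ≈ 0.373 in

Adjust CN=70 to AMC III: 23·70/(10 + 0.13·70) → 1610 ÷ (191/10) = 16100/191 ≈ 84.293
Retention S: 1000/CN − 10 with CN=84.293 → S = 300/161 ≈ 1.863 in
Initial abstraction Ia = S/5 = (300/161)/5 = 60/161 ≈ 0.373 in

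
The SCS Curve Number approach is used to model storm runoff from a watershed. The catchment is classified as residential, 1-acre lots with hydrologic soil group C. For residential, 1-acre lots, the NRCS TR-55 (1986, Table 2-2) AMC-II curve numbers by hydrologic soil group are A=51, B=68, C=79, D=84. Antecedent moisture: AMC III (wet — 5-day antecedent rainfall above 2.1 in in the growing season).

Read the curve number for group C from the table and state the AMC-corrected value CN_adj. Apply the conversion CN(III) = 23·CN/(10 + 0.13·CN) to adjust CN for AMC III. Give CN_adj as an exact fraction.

CN_adj = 181700/2027 ≈ 89.640

NRCS table: residential, 1-acre lots, soil group C → CN(II) = 79
Wet (AMC III): CN(III) = 23·79/(10 + 0.13·79) = 1817/(2027/100) = 181700/2027 ≈ 89.640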